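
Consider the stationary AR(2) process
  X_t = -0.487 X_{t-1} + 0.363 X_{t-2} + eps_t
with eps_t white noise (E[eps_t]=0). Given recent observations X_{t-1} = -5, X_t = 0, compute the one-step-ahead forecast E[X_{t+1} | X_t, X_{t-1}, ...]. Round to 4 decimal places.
E[X_{t+1} \mid \mathcal F_t] = -1.8150

For an AR(p) model X_t = c + sum_i phi_i X_{t-i} + eps_t, the
one-step-ahead conditional mean is
  E[X_{t+1} | X_t, ...] = c + sum_i phi_i X_{t+1-i}.
Substitute known values:
  E[X_{t+1} | ...] = (-0.487) * (0) + (0.363) * (-5)
                   = -1.8150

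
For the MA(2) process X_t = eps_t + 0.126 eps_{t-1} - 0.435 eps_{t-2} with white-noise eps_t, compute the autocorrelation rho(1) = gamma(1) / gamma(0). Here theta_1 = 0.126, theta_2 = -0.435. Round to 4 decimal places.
\rho(1) = 0.0591

For an MA(q) process with theta_0 = 1, the autocovariance is
  gamma(k) = sigma^2 * sum_{i=0..q-k} theta_i * theta_{i+k},
and rho(k) = gamma(k) / gamma(0). Sigma^2 cancels.
  numerator   = (1)*(0.126) + (0.126)*(-0.435) = 0.07119.
  denominator = (1)^2 + (0.126)^2 + (-0.435)^2 = 1.205101.
  rho(1) = 0.07119 / 1.205101 = 0.0591.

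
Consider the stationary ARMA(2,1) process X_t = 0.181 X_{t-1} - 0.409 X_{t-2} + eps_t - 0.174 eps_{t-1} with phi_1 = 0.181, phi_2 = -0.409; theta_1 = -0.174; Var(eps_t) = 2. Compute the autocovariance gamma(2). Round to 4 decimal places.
\gamma(2) = -0.9731

Multiply the model equation by X_{t-k} and take expectations. With theta_0 = psi_0 = 1 and psi_j the MA(infinity) weights, this gives
  gamma(k) - sum_i phi_i gamma(k-i) = c_k,
  c_k = sigma^2 * sum_{j=k..q} theta_j psi_{j-k}   (c_k = 0 for k > q),
using gamma(-m) = gamma(m).
psi-weights needed (psi_j = theta_j + sum_i phi_i psi_{j-i}):
  psi_1 = theta_1 + phi_1 = -0.174 + (0.181) = 0.007
Right-hand sides:
  c_0 = sigma^2 (1 + theta_1 psi_1) = 2 * (1 + (-0.174)(0.007)) = 2 * 0.998782 = 1.997564
  c_1 = sigma^2 theta_1 = 2 * (-0.174) = -0.348
  c_2 = 0
Equations for k = 0, 1, 2 (AR order 2, c_2 = 0):
  (E0) gamma(0) = phi_1 gamma(1) + phi_2 gamma(2) + c_0
  (E1) gamma(1) = phi_1 gamma(0) + phi_2 gamma(1) + c_1
  (E2) gamma(2) = phi_1 gamma(1) + phi_2 gamma(0)
From (E1): gamma(1) = A gamma(0) + B with
  A = phi_1 / (1 - phi_2) = 0.181 / 1.409 = 0.12846,   B = c_1 / (1 - phi_2) = -0.348 / 1.409 = -0.246984.
Insert (E2) into (E0): gamma(0) (1 - phi_2^2) = phi_1 (1 + phi_2) gamma(1) + c_0.
  phi_1 (1 + phi_2) = (0.181)(0.591) = 0.106971,   1 - phi_2^2 = 0.832719.
Replace gamma(1) by A gamma(0) + B and collect gamma(0):
  gamma(0) [0.832719 - (0.106971)(0.12846)] = (0.106971)(-0.246984) + 1.997564
  gamma(0) * 0.818978 = 1.971144
  gamma(0) = 1.971144 / 0.818978 = 2.406835.
  gamma(1) = A gamma(0) + B = (0.12846)(2.406835) + (-0.246984) = 0.062198.
  gamma(2) = phi_1 gamma(1) + phi_2 gamma(0) = (0.181)(0.062198) + (-0.409)(2.406835) = -0.973138.
Therefore gamma(2) = -0.9731 (to 4 decimal places).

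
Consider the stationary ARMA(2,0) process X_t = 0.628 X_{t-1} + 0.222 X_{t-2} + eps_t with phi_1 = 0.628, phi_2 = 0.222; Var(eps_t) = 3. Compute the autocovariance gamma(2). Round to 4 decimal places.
\gamma(2) = 6.6014

Multiply the model equation by X_{t-k} and take expectations. With theta_0 = psi_0 = 1 and psi_j the MA(infinity) weights, this gives
  gamma(k) - sum_i phi_i gamma(k-i) = c_k,
  c_k = sigma^2 * sum_{j=k..q} theta_j psi_{j-k}   (c_k = 0 for k > q),
using gamma(-m) = gamma(m).
Pure AR (q = 0): c_0 = sigma^2 = 3, c_k = 0 for k >= 1.
Equations for k = 0, 1, 2 (AR order 2, c_2 = 0):
  (E0) gamma(0) = phi_1 gamma(1) + phi_2 gamma(2) + c_0
  (E1) gamma(1) = phi_1 gamma(0) + phi_2 gamma(1) + c_1
  (E2) gamma(2) = phi_1 gamma(1) + phi_2 gamma(0)
From (E1): gamma(1) = A gamma(0) + B with
  A = phi_1 / (1 - phi_2) = 0.628 / 0.778 = 0.807198,   B = c_1 / (1 - phi_2) = 0 / 0.778 = 0.
Insert (E2) into (E0): gamma(0) (1 - phi_2^2) = phi_1 (1 + phi_2) gamma(1) + c_0.
  phi_1 (1 + phi_2) = (0.628)(1.222) = 0.767416,   1 - phi_2^2 = 0.950716.
Replace gamma(1) by A gamma(0) + B and collect gamma(0):
  gamma(0) [0.950716 - (0.767416)(0.807198)] = c_0 = 3
  gamma(0) * 0.331259 = 3
  gamma(0) = 3 / 0.331259 = 9.056347.
  gamma(1) = A gamma(0) = (0.807198)(9.056347) = 7.310265.
  gamma(2) = phi_1 gamma(1) + phi_2 gamma(0) = (0.628)(7.310265) + (0.222)(9.056347) = 6.601355.
Therefore gamma(2) = 6.6014 (to 4 decimal places).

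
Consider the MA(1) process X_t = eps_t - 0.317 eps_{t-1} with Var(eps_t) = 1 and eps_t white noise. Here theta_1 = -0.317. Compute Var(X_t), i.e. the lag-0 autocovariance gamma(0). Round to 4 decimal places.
\gamma(0) = 1.1005

For an MA(q) process X_t = eps_t + sum_i theta_i eps_{t-i} with
Var(eps_t) = sigma^2, the variance is
  gamma(0) = sigma^2 * (1 + sum_i theta_i^2).
  sum_i theta_i^2 = (-0.317)^2 = 0.100489.
  gamma(0) = 1 * (1 + 0.100489) = 1 * 1.100489 = 1.100489, which rounds to 1.1005.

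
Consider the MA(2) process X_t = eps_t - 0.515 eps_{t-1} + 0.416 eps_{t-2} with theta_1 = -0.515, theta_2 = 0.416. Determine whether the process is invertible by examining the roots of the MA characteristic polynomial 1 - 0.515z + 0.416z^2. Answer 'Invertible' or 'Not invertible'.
\text{Invertible}

The MA(q) characteristic polynomial is P(z) = 1 - 0.515z + 0.416z^2.
Invertibility requires all roots to lie outside the unit circle, i.e. |z| > 1 for every root.
Set 1 + (-0.515) z + (0.416) z^2 = 0, i.e. a z^2 + b z + c = 0 with a = 0.416, b = -0.515, c = 1.
Discriminant D = b^2 - 4ac = (-0.515)^2 - 4*(0.416)*1 = 0.265225 - (1.664) = -1.398775.
D < 0, so the roots are the complex-conjugate pair z = (-b +/- i sqrt(-D)) / (2a) = 0.619 +/- 1.4215i.
For a conjugate pair |z|^2 = z * conj(z) = (product of roots) = c/a = 1/(0.416) = 2.403846, so |z| = sqrt(2.403846) = 1.5504 for both roots.
Moduli of all roots: 1.5504, 1.5504.
All moduli strictly greater than 1? Yes.
Verdict: Invertible.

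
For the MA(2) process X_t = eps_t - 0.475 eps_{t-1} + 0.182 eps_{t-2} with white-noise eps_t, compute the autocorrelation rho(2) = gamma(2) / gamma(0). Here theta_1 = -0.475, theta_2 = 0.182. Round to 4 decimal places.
\rho(2) = 0.1446

For an MA(q) process with theta_0 = 1, the autocovariance is
  gamma(k) = sigma^2 * sum_{i=0..q-k} theta_i * theta_{i+k},
and rho(k) = gamma(k) / gamma(0). Sigma^2 cancels.
  numerator   = (1)*(0.182) = 0.182.
  denominator = (1)^2 + (-0.475)^2 + (0.182)^2 = 1.258749.
  rho(2) = 0.182 / 1.258749 = 0.1446.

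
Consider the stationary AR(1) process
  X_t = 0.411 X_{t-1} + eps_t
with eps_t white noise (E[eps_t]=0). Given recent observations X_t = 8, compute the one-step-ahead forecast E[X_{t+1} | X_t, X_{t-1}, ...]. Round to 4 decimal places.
E[X_{t+1} \mid \mathcal F_t] = 3.2880

For an AR(p) model X_t = c + sum_i phi_i X_{t-i} + eps_t, the
one-step-ahead conditional mean is
  E[X_{t+1} | X_t, ...] = c + sum_i phi_i X_{t+1-i}.
Substitute known values:
  E[X_{t+1} | ...] = (0.411) * (8)
                   = 3.2880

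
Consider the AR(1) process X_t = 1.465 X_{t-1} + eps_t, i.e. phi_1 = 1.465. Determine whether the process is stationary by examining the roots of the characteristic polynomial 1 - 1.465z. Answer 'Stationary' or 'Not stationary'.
\text{Not stationary}

The AR(p) characteristic polynomial is P(z) = 1 - 1.465z.
Stationarity requires all roots to lie outside the unit circle, i.e. |z| > 1 for every root.
This is linear in z: 1 + (-1.465) z = 0  =>  z = -1/(-1.465) = 0.682594,  |z| = 0.682594.
Moduli of all roots: 0.6826.
All moduli strictly greater than 1? No.
Verdict: Not stationary.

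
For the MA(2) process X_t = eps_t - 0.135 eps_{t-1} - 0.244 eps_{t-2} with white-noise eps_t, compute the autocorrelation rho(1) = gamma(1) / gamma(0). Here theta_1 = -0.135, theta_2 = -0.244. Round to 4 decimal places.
\rho(1) = -0.0947

For an MA(q) process with theta_0 = 1, the autocovariance is
  gamma(k) = sigma^2 * sum_{i=0..q-k} theta_i * theta_{i+k},
and rho(k) = gamma(k) / gamma(0). Sigma^2 cancels.
  numerator   = (1)*(-0.135) + (-0.135)*(-0.244) = -0.10206.
  denominator = (1)^2 + (-0.135)^2 + (-0.244)^2 = 1.077761.
  rho(1) = -0.10206 / 1.077761 = -0.0947.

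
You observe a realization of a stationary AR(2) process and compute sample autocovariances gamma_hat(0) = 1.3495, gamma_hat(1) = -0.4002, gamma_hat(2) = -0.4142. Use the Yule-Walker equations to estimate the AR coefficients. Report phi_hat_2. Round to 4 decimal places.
\hat\phi_{2} = -0.4329

The Yule-Walker equations for an AR(p) process read, in matrix form,
  Gamma_p phi = r_p,   with   (Gamma_p)_{ij} = gamma(|i - j|),
                       (r_p)_i = gamma(i),   i,j = 1..p.
Substitute the sample gammas (Toeplitz matrix and right-hand side of size 2):
  Gamma_p = [[1.3495, -0.4002], [-0.4002, 1.3495]]
  r_p     = [-0.4002, -0.4142]
Written out:
  1.3495 phi_1 - 0.4002 phi_2 = -0.4002
  -0.4002 phi_1 + 1.3495 phi_2 = -0.4142
Solve by Cramer's rule:
  det = gamma(0)^2 - gamma(1)^2 = (1.3495)^2 - (-0.4002)^2 = 1.82115025 - 0.16016004 = 1.66099021
  phi_hat_1 = [gamma(1) gamma(0) - gamma(1) gamma(2)] / det = [(-0.4002)(1.3495) - (-0.4002)(-0.4142)] / 1.66099021 = -0.70583274 / 1.66099021 = -0.4249
  phi_hat_2 = [gamma(0) gamma(2) - gamma(1)^2] / det = [(1.3495)(-0.4142) - (-0.4002)^2] / 1.66099021 = -0.71912294 / 1.66099021 = -0.4329
So phi_hat = [-0.4249, -0.4329].
Therefore phi_hat_2 = -0.4329.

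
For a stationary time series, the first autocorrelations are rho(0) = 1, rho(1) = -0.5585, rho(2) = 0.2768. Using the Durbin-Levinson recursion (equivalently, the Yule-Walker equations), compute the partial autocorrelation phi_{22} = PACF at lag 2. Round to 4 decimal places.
\phi_{22} = -0.0510

The PACF at lag k is phi_{kk}, the last component of the solution
to the Yule-Walker system G_k phi = r_k where
  (G_k)_{ij} = rho(|i - j|), (r_k)_i = rho(i), i,j = 1..k.
Equivalently, Durbin-Levinson gives phi_{kk} iteratively:
  phi_{11} = rho(1)
  phi_{kk} = [rho(k) - sum_{j=1..k-1} phi_{k-1,j} rho(k-j)]
            / [1 - sum_{j=1..k-1} phi_{k-1,j} rho(j)],
  phi_{k,j} = phi_{k-1,j} - phi_{kk} phi_{k-1,k-j},  j = 1..k-1.
Step k = 1:
  phi_11 = rho(1) = -0.5585.
Step k = 2:
  phi_22 = [rho(2) - phi_11 rho(1)] / [1 - phi_11 rho(1)] = [0.2768 - (-0.5585)(-0.5585)] / [1 - (-0.5585)(-0.5585)]
         = -0.03512225 / 0.68807775 = -0.051.
Therefore phi_{22} = -0.0510.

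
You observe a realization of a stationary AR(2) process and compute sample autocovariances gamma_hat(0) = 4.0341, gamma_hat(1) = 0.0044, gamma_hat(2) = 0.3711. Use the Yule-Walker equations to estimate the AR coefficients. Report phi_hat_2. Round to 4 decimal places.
\hat\phi_{2} = 0.0920

The Yule-Walker equations for an AR(p) process read, in matrix form,
  Gamma_p phi = r_p,   with   (Gamma_p)_{ij} = gamma(|i - j|),
                       (r_p)_i = gamma(i),   i,j = 1..p.
Substitute the sample gammas (Toeplitz matrix and right-hand side of size 2):
  Gamma_p = [[4.0341, 0.0044], [0.0044, 4.0341]]
  r_p     = [0.0044, 0.3711]
Written out:
  4.0341 phi_1 + 0.0044 phi_2 = 0.0044
  0.0044 phi_1 + 4.0341 phi_2 = 0.3711
Solve by Cramer's rule:
  det = gamma(0)^2 - gamma(1)^2 = (4.0341)^2 - (0.0044)^2 = 16.27396281 - 0.00001936 = 16.27394345
  phi_hat_1 = [gamma(1) gamma(0) - gamma(1) gamma(2)] / det = [(0.0044)(4.0341) - (0.0044)(0.3711)] / 16.27394345 = 0.0161172 / 16.27394345 = 0.001
  phi_hat_2 = [gamma(0) gamma(2) - gamma(1)^2] / det = [(4.0341)(0.3711) - (0.0044)^2] / 16.27394345 = 1.49703515 / 16.27394345 = 0.092
So phi_hat = [0.0010, 0.0920].
Therefore phi_hat_2 = 0.0920.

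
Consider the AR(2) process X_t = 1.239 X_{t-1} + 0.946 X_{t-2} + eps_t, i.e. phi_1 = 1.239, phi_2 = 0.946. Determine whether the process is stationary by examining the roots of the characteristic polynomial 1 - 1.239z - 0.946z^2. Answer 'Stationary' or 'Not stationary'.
\text{Not stationary}

The AR(p) characteristic polynomial is P(z) = 1 - 1.239z - 0.946z^2.
Stationarity requires all roots to lie outside the unit circle, i.e. |z| > 1 for every root.
Set 1 + (-1.239) z + (-0.946) z^2 = 0, i.e. a z^2 + b z + c = 0 with a = -0.946, b = -1.239, c = 1.
Discriminant D = b^2 - 4ac = (-1.239)^2 - 4*(-0.946)*1 = 1.535121 - (-3.784) = 5.319121.
D >= 0, so the roots are real: z = (-b +/- sqrt(D)) / (2a) = (1.239 +/- 2.306322) / (-1.892).
  z_1 = (1.239 + 2.306322) / (-1.892) = -1.8738,   |z_1| = 1.8738.
  z_2 = (1.239 - 2.306322) / (-1.892) = 0.5641,   |z_2| = 0.5641.
Moduli of all roots: 1.8738, 0.5641.
All moduli strictly greater than 1? No.
Verdict: Not stationary.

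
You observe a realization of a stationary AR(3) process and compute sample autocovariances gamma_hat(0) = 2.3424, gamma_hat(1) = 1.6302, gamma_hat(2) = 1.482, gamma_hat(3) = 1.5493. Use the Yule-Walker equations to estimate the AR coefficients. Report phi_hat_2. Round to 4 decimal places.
\hat\phi_{2} = 0.1330

The Yule-Walker equations for an AR(p) process read, in matrix form,
  Gamma_p phi = r_p,   with   (Gamma_p)_{ij} = gamma(|i - j|),
                       (r_p)_i = gamma(i),   i,j = 1..p.
Substitute the sample gammas (Toeplitz matrix and right-hand side of size 3):
  Gamma_p = [[2.3424, 1.6302, 1.482], [1.6302, 2.3424, 1.6302], [1.482, 1.6302, 2.3424]]
  r_p     = [1.6302, 1.482, 1.5493]
Written out (R1..R3):
  (R1) 2.3424 phi_1 + 1.6302 phi_2 + 1.482 phi_3 = 1.6302
  (R2) 1.6302 phi_1 + 2.3424 phi_2 + 1.6302 phi_3 = 1.482
  (R3) 1.482 phi_1 + 1.6302 phi_2 + 2.3424 phi_3 = 1.5493
Gaussian elimination:
  R2 <- R2 - (1.6302/2.3424) R1 = R2 - (0.695953) R1:  1.207858 phi_2 + 0.598798 phi_3 = 0.347458
  R3 <- R3 - (1.482/2.3424) R1 = R3 - (0.632684) R1:  0.598798 phi_2 + 1.404762 phi_3 = 0.517898
  R3 <- R3 - (0.598798/1.207858) R2 = R3 - (0.495752) R2:  1.107906 phi_3 = 0.345645
Back-substitution:
  phi_hat_3 = 0.345645 / 1.107906 = 0.31198
  phi_hat_2 = (0.347458 - (0.598798)(0.31198)) / 1.207858 = 0.133
  phi_hat_1 = (1.6302 - (1.6302)(0.133) - (1.482)(0.31198)) / 2.3424 = 0.406006
So phi_hat = [0.4060, 0.1330, 0.3120].
Therefore phi_hat_2 = 0.1330.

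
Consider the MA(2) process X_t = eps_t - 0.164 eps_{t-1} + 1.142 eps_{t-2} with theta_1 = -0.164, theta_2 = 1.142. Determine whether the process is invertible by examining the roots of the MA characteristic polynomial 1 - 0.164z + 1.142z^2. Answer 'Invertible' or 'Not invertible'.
\text{Not invertible}

The MA(q) characteristic polynomial is P(z) = 1 - 0.164z + 1.142z^2.
Invertibility requires all roots to lie outside the unit circle, i.e. |z| > 1 for every root.
Set 1 + (-0.164) z + (1.142) z^2 = 0, i.e. a z^2 + b z + c = 0 with a = 1.142, b = -0.164, c = 1.
Discriminant D = b^2 - 4ac = (-0.164)^2 - 4*(1.142)*1 = 0.026896 - (4.568) = -4.541104.
D < 0, so the roots are the complex-conjugate pair z = (-b +/- i sqrt(-D)) / (2a) = 0.0718 +/- 0.933i.
For a conjugate pair |z|^2 = z * conj(z) = (product of roots) = c/a = 1/(1.142) = 0.875657, so |z| = sqrt(0.875657) = 0.9358 for both roots.
Moduli of all roots: 0.9358, 0.9358.
All moduli strictly greater than 1? No.
Verdict: Not invertible.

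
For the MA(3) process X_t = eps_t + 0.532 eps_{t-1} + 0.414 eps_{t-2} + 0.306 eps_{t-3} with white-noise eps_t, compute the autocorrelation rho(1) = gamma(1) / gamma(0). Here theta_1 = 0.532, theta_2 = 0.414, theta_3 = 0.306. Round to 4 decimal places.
\rho(1) = 0.5678

For an MA(q) process with theta_0 = 1, the autocovariance is
  gamma(k) = sigma^2 * sum_{i=0..q-k} theta_i * theta_{i+k},
and rho(k) = gamma(k) / gamma(0). Sigma^2 cancels.
  numerator   = (1)*(0.532) + (0.532)*(0.414) + (0.414)*(0.306) = 0.878932.
  denominator = (1)^2 + (0.532)^2 + (0.414)^2 + (0.306)^2 = 1.548056.
  rho(1) = 0.878932 / 1.548056 = 0.5678.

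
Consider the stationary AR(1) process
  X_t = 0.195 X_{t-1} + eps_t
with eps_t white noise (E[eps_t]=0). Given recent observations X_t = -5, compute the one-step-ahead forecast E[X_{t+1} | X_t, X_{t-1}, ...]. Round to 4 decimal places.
E[X_{t+1} \mid \mathcal F_t] = -0.9750

For an AR(p) model X_t = c + sum_i phi_i X_{t-i} + eps_t, the
one-step-ahead conditional mean is
  E[X_{t+1} | X_t, ...] = c + sum_i phi_i X_{t+1-i}.
Substitute known values:
  E[X_{t+1} | ...] = (0.195) * (-5)
                   = -0.9750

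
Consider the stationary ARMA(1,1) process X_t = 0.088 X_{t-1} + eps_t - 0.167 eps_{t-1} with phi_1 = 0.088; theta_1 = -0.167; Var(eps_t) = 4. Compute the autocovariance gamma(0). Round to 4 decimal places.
\gamma(0) = 4.0252

Multiply the model equation by X_{t-k} and take expectations. With theta_0 = psi_0 = 1 and psi_j the MA(infinity) weights, this gives
  gamma(k) - sum_i phi_i gamma(k-i) = c_k,
  c_k = sigma^2 * sum_{j=k..q} theta_j psi_{j-k}   (c_k = 0 for k > q),
using gamma(-m) = gamma(m).
psi-weights needed (psi_j = theta_j + sum_i phi_i psi_{j-i}):
  psi_1 = theta_1 + phi_1 = -0.167 + (0.088) = -0.079
Right-hand sides:
  c_0 = sigma^2 (1 + theta_1 psi_1) = 4 * (1 + (-0.167)(-0.079)) = 4 * 1.013193 = 4.052772
  c_1 = sigma^2 theta_1 = 4 * (-0.167) = -0.668
  c_2 = 0
Equations for k = 0 and k = 1 (AR order 1):
  gamma(0) = phi_1 gamma(1) + c_0
  gamma(1) = phi_1 gamma(0) + c_1
Substituting the second into the first: gamma(0) (1 - phi_1^2) = c_0 + phi_1 c_1, so
  gamma(0) = (c_0 + phi_1 c_1) / (1 - phi_1^2) = (4.052772 + (0.088)(-0.668)) / (1 - (0.088)^2) = 3.993988 / 0.992256 = 4.025159.
Therefore gamma(0) = 4.0252 (to 4 decimal places).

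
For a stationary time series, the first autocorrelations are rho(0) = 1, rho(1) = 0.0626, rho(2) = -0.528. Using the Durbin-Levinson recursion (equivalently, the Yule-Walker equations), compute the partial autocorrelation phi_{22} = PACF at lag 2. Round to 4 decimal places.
\phi_{22} = -0.5340

The PACF at lag k is phi_{kk}, the last component of the solution
to the Yule-Walker system G_k phi = r_k where
  (G_k)_{ij} = rho(|i - j|), (r_k)_i = rho(i), i,j = 1..k.
Equivalently, Durbin-Levinson gives phi_{kk} iteratively:
  phi_{11} = rho(1)
  phi_{kk} = [rho(k) - sum_{j=1..k-1} phi_{k-1,j} rho(k-j)]
            / [1 - sum_{j=1..k-1} phi_{k-1,j} rho(j)],
  phi_{k,j} = phi_{k-1,j} - phi_{kk} phi_{k-1,k-j},  j = 1..k-1.
Step k = 1:
  phi_11 = rho(1) = 0.0626.
Step k = 2:
  phi_22 = [rho(2) - phi_11 rho(1)] / [1 - phi_11 rho(1)] = [-0.528 - (0.0626)(0.0626)] / [1 - (0.0626)(0.0626)]
         = -0.53191876 / 0.99608124 = -0.534.
Therefore phi_{22} = -0.5340.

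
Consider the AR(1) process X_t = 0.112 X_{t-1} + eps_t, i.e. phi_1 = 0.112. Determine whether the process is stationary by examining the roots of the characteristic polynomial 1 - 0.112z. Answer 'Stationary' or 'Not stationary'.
\text{Stationary}

The AR(p) characteristic polynomial is P(z) = 1 - 0.112z.
Stationarity requires all roots to lie outside the unit circle, i.e. |z| > 1 for every root.
This is linear in z: 1 + (-0.112) z = 0  =>  z = -1/(-0.112) = 8.928571,  |z| = 8.928571.
Moduli of all roots: 8.9286.
All moduli strictly greater than 1? Yes.
Verdict: Stationary.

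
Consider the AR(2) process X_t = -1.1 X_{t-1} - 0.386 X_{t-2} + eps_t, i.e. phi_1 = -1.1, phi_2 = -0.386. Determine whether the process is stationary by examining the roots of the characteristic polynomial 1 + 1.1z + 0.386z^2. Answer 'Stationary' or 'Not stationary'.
\text{Stationary}

The AR(p) characteristic polynomial is P(z) = 1 + 1.1z + 0.386z^2.
Stationarity requires all roots to lie outside the unit circle, i.e. |z| > 1 for every root.
Set 1 + (1.1) z + (0.386) z^2 = 0, i.e. a z^2 + b z + c = 0 with a = 0.386, b = 1.1, c = 1.
Discriminant D = b^2 - 4ac = (1.1)^2 - 4*(0.386)*1 = 1.21 - (1.544) = -0.334.
D < 0, so the roots are the complex-conjugate pair z = (-b +/- i sqrt(-D)) / (2a) = -1.4249 +/- 0.7486i.
For a conjugate pair |z|^2 = z * conj(z) = (product of roots) = c/a = 1/(0.386) = 2.590674, so |z| = sqrt(2.590674) = 1.6096 for both roots.
Moduli of all roots: 1.6096, 1.6096.
All moduli strictly greater than 1? Yes.
Verdict: Stationary.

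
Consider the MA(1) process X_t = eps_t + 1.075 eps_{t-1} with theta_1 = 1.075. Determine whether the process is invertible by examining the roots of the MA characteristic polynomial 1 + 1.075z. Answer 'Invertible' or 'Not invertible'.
\text{Not invertible}

The MA(q) characteristic polynomial is P(z) = 1 + 1.075z.
Invertibility requires all roots to lie outside the unit circle, i.e. |z| > 1 for every root.
This is linear in z: 1 + (1.075) z = 0  =>  z = -1/(1.075) = -0.930233,  |z| = 0.930233.
Moduli of all roots: 0.9302.
All moduli strictly greater than 1? No.
Verdict: Not invertible.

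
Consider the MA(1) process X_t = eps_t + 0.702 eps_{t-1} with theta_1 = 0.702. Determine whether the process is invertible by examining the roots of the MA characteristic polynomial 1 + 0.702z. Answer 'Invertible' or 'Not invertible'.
\text{Invertible}

The MA(q) characteristic polynomial is P(z) = 1 + 0.702z.
Invertibility requires all roots to lie outside the unit circle, i.e. |z| > 1 for every root.
This is linear in z: 1 + (0.702) z = 0  =>  z = -1/(0.702) = -1.424501,  |z| = 1.424501.
Moduli of all roots: 1.4245.
All moduli strictly greater than 1? Yes.
Verdict: Invertible.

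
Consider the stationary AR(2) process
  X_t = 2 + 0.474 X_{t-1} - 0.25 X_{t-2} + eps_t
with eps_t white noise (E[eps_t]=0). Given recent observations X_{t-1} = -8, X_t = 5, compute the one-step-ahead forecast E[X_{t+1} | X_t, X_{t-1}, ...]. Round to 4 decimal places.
E[X_{t+1} \mid \mathcal F_t] = 6.3700

For an AR(p) model X_t = c + sum_i phi_i X_{t-i} + eps_t, the
one-step-ahead conditional mean is
  E[X_{t+1} | X_t, ...] = c + sum_i phi_i X_{t+1-i}.
Substitute known values:
  E[X_{t+1} | ...] = 2 + (0.474) * (5) + (-0.25) * (-8)
                   = 6.3700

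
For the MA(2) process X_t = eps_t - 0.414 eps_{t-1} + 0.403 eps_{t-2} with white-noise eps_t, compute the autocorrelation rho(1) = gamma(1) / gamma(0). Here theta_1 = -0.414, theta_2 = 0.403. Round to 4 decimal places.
\rho(1) = -0.4355

For an MA(q) process with theta_0 = 1, the autocovariance is
  gamma(k) = sigma^2 * sum_{i=0..q-k} theta_i * theta_{i+k},
and rho(k) = gamma(k) / gamma(0). Sigma^2 cancels.
  numerator   = (1)*(-0.414) + (-0.414)*(0.403) = -0.580842.
  denominator = (1)^2 + (-0.414)^2 + (0.403)^2 = 1.333805.
  rho(1) = -0.580842 / 1.333805 = -0.4355.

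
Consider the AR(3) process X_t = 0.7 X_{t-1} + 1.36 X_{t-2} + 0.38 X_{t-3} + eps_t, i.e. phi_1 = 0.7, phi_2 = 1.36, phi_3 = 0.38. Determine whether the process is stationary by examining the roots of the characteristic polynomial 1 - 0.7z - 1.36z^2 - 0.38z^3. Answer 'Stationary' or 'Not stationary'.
\text{Not stationary}

The AR(p) characteristic polynomial is P(z) = 1 - 0.7z - 1.36z^2 - 0.38z^3.
Stationarity requires all roots to lie outside the unit circle, i.e. |z| > 1 for every root.
Degree 3: look for a simple real root z0 first, then factor out (1 - z/z0) and solve the remaining quadratic.
Testing z0 = -2: P(-2) = 1 + (-0.7)(-2) + (-1.36)(-2)^2 + (-0.38)(-2)^3
  = 1 + (1.4) + (-5.44) + (3.04) = 0.  So z_0 = -2 is a root, |z_0| = 2.
Divide out the factor (1 + 0.5 z) = (1 - z/z0) (since 1/z0 = -0.5):
  P(z) = (1 + 0.5 z)(1 + (-1.2) z + (-0.76) z^2)
  [check: z-coef -1.2 - (-0.5) = -0.7; z^2-coef -0.76 - (-0.5)(-1.2) = -1.36; z^3-coef -(-0.5)(-0.76) = -0.38.]
Remaining roots from the quadratic factor 1 + (-1.2) z + (-0.76) z^2:
  Set 1 + (-1.2) z + (-0.76) z^2 = 0, i.e. a z^2 + b z + c = 0 with a = -0.76, b = -1.2, c = 1.
  Discriminant D = b^2 - 4ac = (-1.2)^2 - 4*(-0.76)*1 = 1.44 - (-3.04) = 4.48.
  D >= 0, so the roots are real: z = (-b +/- sqrt(D)) / (2a) = (1.2 +/- 2.116601) / (-1.52).
    z_1 = (1.2 + 2.116601) / (-1.52) = -2.182,   |z_1| = 2.182.
    z_2 = (1.2 - 2.116601) / (-1.52) = 0.603,   |z_2| = 0.603.
Moduli of all roots: 2.0000, 2.1820, 0.6030.
All moduli strictly greater than 1? No.
Verdict: Not stationary.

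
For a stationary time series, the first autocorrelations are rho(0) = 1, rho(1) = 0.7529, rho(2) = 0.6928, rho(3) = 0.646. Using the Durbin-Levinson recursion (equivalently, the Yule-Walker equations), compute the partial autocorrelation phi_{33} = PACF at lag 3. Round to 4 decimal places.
\phi_{33} = 0.1441

The PACF at lag k is phi_{kk}, the last component of the solution
to the Yule-Walker system G_k phi = r_k where
  (G_k)_{ij} = rho(|i - j|), (r_k)_i = rho(i), i,j = 1..k.
Equivalently, Durbin-Levinson gives phi_{kk} iteratively:
  phi_{11} = rho(1)
  phi_{kk} = [rho(k) - sum_{j=1..k-1} phi_{k-1,j} rho(k-j)]
            / [1 - sum_{j=1..k-1} phi_{k-1,j} rho(j)],
  phi_{k,j} = phi_{k-1,j} - phi_{kk} phi_{k-1,k-j},  j = 1..k-1.
Step k = 1:
  phi_11 = rho(1) = 0.7529.
Step k = 2:
  phi_22 = [rho(2) - phi_11 rho(1)] / [1 - phi_11 rho(1)] = [0.6928 - (0.7529)(0.7529)] / [1 - (0.7529)(0.7529)]
         = 0.12594159 / 0.43314159 = 0.290763.
  Update: phi_21 = phi_11 - phi_22 phi_11 = 0.7529 - (0.290763)(0.7529) = 0.533984.
Step k = 3:
  phi_33 = [rho(3) - phi_21 rho(2) - phi_22 rho(1)] / [1 - phi_21 rho(1) - phi_22 rho(2)]
    numerator   = 0.646 - (0.533984)(0.6928) - (0.290763)(0.7529) = 0.05714003
    denominator = 1 - (0.533984)(0.7529) - (0.290763)(0.6928) = 0.39652242
  phi_33 = 0.05714003 / 0.39652242 = 0.1441.
Therefore phi_{33} = 0.1441.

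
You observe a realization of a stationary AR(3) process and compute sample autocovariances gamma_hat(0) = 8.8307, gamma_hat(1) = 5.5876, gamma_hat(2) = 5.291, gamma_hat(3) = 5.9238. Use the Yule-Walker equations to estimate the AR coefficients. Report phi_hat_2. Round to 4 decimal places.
\hat\phi_{2} = 0.1670

The Yule-Walker equations for an AR(p) process read, in matrix form,
  Gamma_p phi = r_p,   with   (Gamma_p)_{ij} = gamma(|i - j|),
                       (r_p)_i = gamma(i),   i,j = 1..p.
Substitute the sample gammas (Toeplitz matrix and right-hand side of size 3):
  Gamma_p = [[8.8307, 5.5876, 5.291], [5.5876, 8.8307, 5.5876], [5.291, 5.5876, 8.8307]]
  r_p     = [5.5876, 5.291, 5.9238]
Written out (R1..R3):
  (R1) 8.8307 phi_1 + 5.5876 phi_2 + 5.291 phi_3 = 5.5876
  (R2) 5.5876 phi_1 + 8.8307 phi_2 + 5.5876 phi_3 = 5.291
  (R3) 5.291 phi_1 + 5.5876 phi_2 + 8.8307 phi_3 = 5.9238
Gaussian elimination:
  R2 <- R2 - (5.5876/8.8307) R1 = R2 - (0.632747) R1:  5.295162 phi_2 + 2.239735 phi_3 = 1.755462
  R3 <- R3 - (5.291/8.8307) R1 = R3 - (0.59916) R1:  2.239735 phi_2 + 5.660546 phi_3 = 2.575935
  R3 <- R3 - (2.239735/5.295162) R2 = R3 - (0.422978) R2:  4.713188 phi_3 = 1.833414
Back-substitution:
  phi_hat_3 = 1.833414 / 4.713188 = 0.388997
  phi_hat_2 = (1.755462 - (2.239735)(0.388997)) / 5.295162 = 0.166985
  phi_hat_1 = (5.5876 - (5.5876)(0.166985) - (5.291)(0.388997)) / 8.8307 = 0.294017
So phi_hat = [0.2940, 0.1670, 0.3890].
Therefore phi_hat_2 = 0.1670.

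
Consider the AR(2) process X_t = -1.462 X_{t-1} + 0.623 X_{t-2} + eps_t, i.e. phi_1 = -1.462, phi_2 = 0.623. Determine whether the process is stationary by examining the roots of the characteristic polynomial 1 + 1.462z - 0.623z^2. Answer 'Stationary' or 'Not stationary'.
\text{Not stationary}

The AR(p) characteristic polynomial is P(z) = 1 + 1.462z - 0.623z^2.
Stationarity requires all roots to lie outside the unit circle, i.e. |z| > 1 for every root.
Set 1 + (1.462) z + (-0.623) z^2 = 0, i.e. a z^2 + b z + c = 0 with a = -0.623, b = 1.462, c = 1.
Discriminant D = b^2 - 4ac = (1.462)^2 - 4*(-0.623)*1 = 2.137444 - (-2.492) = 4.629444.
D >= 0, so the roots are real: z = (-b +/- sqrt(D)) / (2a) = (-1.462 +/- 2.151614) / (-1.246).
  z_1 = (-1.462 + 2.151614) / (-1.246) = -0.5535,   |z_1| = 0.5535.
  z_2 = (-1.462 - 2.151614) / (-1.246) = 2.9002,   |z_2| = 2.9002.
Moduli of all roots: 0.5535, 2.9002.
All moduli strictly greater than 1? No.
Verdict: Not stationary.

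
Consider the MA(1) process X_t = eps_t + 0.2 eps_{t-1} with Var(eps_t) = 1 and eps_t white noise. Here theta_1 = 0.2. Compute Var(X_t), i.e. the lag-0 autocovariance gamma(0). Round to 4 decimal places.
\gamma(0) = 1.0400

For an MA(q) process X_t = eps_t + sum_i theta_i eps_{t-i} with
Var(eps_t) = sigma^2, the variance is
  gamma(0) = sigma^2 * (1 + sum_i theta_i^2).
  sum_i theta_i^2 = (0.2)^2 = 0.04.
  gamma(0) = 1 * (1 + 0.04) = 1 * 1.04 = 1.04, which rounds to 1.0400.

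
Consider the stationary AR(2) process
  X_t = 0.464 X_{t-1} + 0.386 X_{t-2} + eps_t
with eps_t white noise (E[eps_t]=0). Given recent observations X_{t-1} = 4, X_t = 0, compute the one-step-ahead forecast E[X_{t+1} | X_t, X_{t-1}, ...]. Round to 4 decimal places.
E[X_{t+1} \mid \mathcal F_t] = 1.5440

For an AR(p) model X_t = c + sum_i phi_i X_{t-i} + eps_t, the
one-step-ahead conditional mean is
  E[X_{t+1} | X_t, ...] = c + sum_i phi_i X_{t+1-i}.
Substitute known values:
  E[X_{t+1} | ...] = (0.464) * (0) + (0.386) * (4)
                   = 1.5440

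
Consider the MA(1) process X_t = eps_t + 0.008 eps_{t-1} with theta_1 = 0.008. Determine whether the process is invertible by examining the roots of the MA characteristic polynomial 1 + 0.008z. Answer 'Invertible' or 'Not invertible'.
\text{Invertible}

The MA(q) characteristic polynomial is P(z) = 1 + 0.008z.
Invertibility requires all roots to lie outside the unit circle, i.e. |z| > 1 for every root.
This is linear in z: 1 + (0.008) z = 0  =>  z = -1/(0.008) = -125,  |z| = 125.
Moduli of all roots: 125.0000.
All moduli strictly greater than 1? Yes.
Verdict: Invertible.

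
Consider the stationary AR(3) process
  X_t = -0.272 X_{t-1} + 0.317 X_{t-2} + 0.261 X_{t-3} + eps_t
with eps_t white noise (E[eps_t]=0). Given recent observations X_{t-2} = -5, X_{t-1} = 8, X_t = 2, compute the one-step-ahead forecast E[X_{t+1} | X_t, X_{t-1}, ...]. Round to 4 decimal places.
E[X_{t+1} \mid \mathcal F_t] = 0.6870

For an AR(p) model X_t = c + sum_i phi_i X_{t-i} + eps_t, the
one-step-ahead conditional mean is
  E[X_{t+1} | X_t, ...] = c + sum_i phi_i X_{t+1-i}.
Substitute known values:
  E[X_{t+1} | ...] = (-0.272) * (2) + (0.317) * (8) + (0.261) * (-5)
                   = 0.6870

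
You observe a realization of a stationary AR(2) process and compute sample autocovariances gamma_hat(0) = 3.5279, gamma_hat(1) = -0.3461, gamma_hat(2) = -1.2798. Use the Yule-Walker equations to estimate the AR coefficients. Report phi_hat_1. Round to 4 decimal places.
\hat\phi_{1} = -0.1350

The Yule-Walker equations for an AR(p) process read, in matrix form,
  Gamma_p phi = r_p,   with   (Gamma_p)_{ij} = gamma(|i - j|),
                       (r_p)_i = gamma(i),   i,j = 1..p.
Substitute the sample gammas (Toeplitz matrix and right-hand side of size 2):
  Gamma_p = [[3.5279, -0.3461], [-0.3461, 3.5279]]
  r_p     = [-0.3461, -1.2798]
Written out:
  3.5279 phi_1 - 0.3461 phi_2 = -0.3461
  -0.3461 phi_1 + 3.5279 phi_2 = -1.2798
Solve by Cramer's rule:
  det = gamma(0)^2 - gamma(1)^2 = (3.5279)^2 - (-0.3461)^2 = 12.44607841 - 0.11978521 = 12.3262932
  phi_hat_1 = [gamma(1) gamma(0) - gamma(1) gamma(2)] / det = [(-0.3461)(3.5279) - (-0.3461)(-1.2798)] / 12.3262932 = -1.66394497 / 12.3262932 = -0.135
  phi_hat_2 = [gamma(0) gamma(2) - gamma(1)^2] / det = [(3.5279)(-1.2798) - (-0.3461)^2] / 12.3262932 = -4.63479163 / 12.3262932 = -0.376
So phi_hat = [-0.1350, -0.3760].
Therefore phi_hat_1 = -0.1350.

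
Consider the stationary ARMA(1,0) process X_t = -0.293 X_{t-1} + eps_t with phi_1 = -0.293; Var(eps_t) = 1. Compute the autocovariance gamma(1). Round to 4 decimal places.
\gamma(1) = -0.3205

Multiply the model equation by X_{t-k} and take expectations. With theta_0 = psi_0 = 1 and psi_j the MA(infinity) weights, this gives
  gamma(k) - sum_i phi_i gamma(k-i) = c_k,
  c_k = sigma^2 * sum_{j=k..q} theta_j psi_{j-k}   (c_k = 0 for k > q),
using gamma(-m) = gamma(m).
Pure AR (q = 0): c_0 = sigma^2 = 1, c_k = 0 for k >= 1.
Equations for k = 0 and k = 1 (AR order 1):
  gamma(0) = phi_1 gamma(1) + c_0
  gamma(1) = phi_1 gamma(0) + c_1
Substituting the second into the first: gamma(0) (1 - phi_1^2) = c_0 + phi_1 c_1, so
  gamma(0) = c_0 / (1 - phi_1^2) = 1 / (1 - (-0.293)^2) = 1 / 0.914151 = 1.093911.
  gamma(1) = phi_1 gamma(0) = (-0.293)(1.093911) = -0.320516.
Therefore gamma(1) = -0.3205 (to 4 decimal places).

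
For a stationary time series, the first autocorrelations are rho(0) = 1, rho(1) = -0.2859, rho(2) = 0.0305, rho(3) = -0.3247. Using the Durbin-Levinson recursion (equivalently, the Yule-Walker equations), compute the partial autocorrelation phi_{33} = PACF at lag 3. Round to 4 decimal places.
\phi_{33} = -0.3621

The PACF at lag k is phi_{kk}, the last component of the solution
to the Yule-Walker system G_k phi = r_k where
  (G_k)_{ij} = rho(|i - j|), (r_k)_i = rho(i), i,j = 1..k.
Equivalently, Durbin-Levinson gives phi_{kk} iteratively:
  phi_{11} = rho(1)
  phi_{kk} = [rho(k) - sum_{j=1..k-1} phi_{k-1,j} rho(k-j)]
            / [1 - sum_{j=1..k-1} phi_{k-1,j} rho(j)],
  phi_{k,j} = phi_{k-1,j} - phi_{kk} phi_{k-1,k-j},  j = 1..k-1.
Step k = 1:
  phi_11 = rho(1) = -0.2859.
Step k = 2:
  phi_22 = [rho(2) - phi_11 rho(1)] / [1 - phi_11 rho(1)] = [0.0305 - (-0.2859)(-0.2859)] / [1 - (-0.2859)(-0.2859)]
         = -0.05123881 / 0.91826119 = -0.0558.
  Update: phi_21 = phi_11 - phi_22 phi_11 = -0.2859 - (-0.0558)(-0.2859) = -0.301853.
Step k = 3:
  phi_33 = [rho(3) - phi_21 rho(2) - phi_22 rho(1)] / [1 - phi_21 rho(1) - phi_22 rho(2)]
    numerator   = -0.3247 - (-0.301853)(0.0305) - (-0.0558)(-0.2859) = -0.33144665
    denominator = 1 - (-0.301853)(-0.2859) - (-0.0558)(0.0305) = 0.91540207
  phi_33 = -0.33144665 / 0.91540207 = -0.3621.
Therefore phi_{33} = -0.3621.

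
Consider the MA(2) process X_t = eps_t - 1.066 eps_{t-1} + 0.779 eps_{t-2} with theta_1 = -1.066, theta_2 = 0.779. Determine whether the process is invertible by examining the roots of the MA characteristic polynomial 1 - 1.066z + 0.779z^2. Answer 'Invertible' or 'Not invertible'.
\text{Invertible}

The MA(q) characteristic polynomial is P(z) = 1 - 1.066z + 0.779z^2.
Invertibility requires all roots to lie outside the unit circle, i.e. |z| > 1 for every root.
Set 1 + (-1.066) z + (0.779) z^2 = 0, i.e. a z^2 + b z + c = 0 with a = 0.779, b = -1.066, c = 1.
Discriminant D = b^2 - 4ac = (-1.066)^2 - 4*(0.779)*1 = 1.136356 - (3.116) = -1.979644.
D < 0, so the roots are the complex-conjugate pair z = (-b +/- i sqrt(-D)) / (2a) = 0.6842 +/- 0.9031i.
For a conjugate pair |z|^2 = z * conj(z) = (product of roots) = c/a = 1/(0.779) = 1.283697, so |z| = sqrt(1.283697) = 1.133 for both roots.
Moduli of all roots: 1.1330, 1.1330.
All moduli strictly greater than 1? Yes.
Verdict: Invertible.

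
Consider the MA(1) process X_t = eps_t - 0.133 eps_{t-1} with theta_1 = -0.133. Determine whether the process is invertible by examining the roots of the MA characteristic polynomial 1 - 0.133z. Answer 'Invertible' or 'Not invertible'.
\text{Invertible}

The MA(q) characteristic polynomial is P(z) = 1 - 0.133z.
Invertibility requires all roots to lie outside the unit circle, i.e. |z| > 1 for every root.
This is linear in z: 1 + (-0.133) z = 0  =>  z = -1/(-0.133) = 7.518797,  |z| = 7.518797.
Moduli of all roots: 7.5188.
All moduli strictly greater than 1? Yes.
Verdict: Invertible.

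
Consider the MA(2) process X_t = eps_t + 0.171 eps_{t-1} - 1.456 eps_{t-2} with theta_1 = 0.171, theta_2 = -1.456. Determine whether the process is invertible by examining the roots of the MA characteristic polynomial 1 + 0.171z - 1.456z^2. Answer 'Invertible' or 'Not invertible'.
\text{Not invertible}

The MA(q) characteristic polynomial is P(z) = 1 + 0.171z - 1.456z^2.
Invertibility requires all roots to lie outside the unit circle, i.e. |z| > 1 for every root.
Set 1 + (0.171) z + (-1.456) z^2 = 0, i.e. a z^2 + b z + c = 0 with a = -1.456, b = 0.171, c = 1.
Discriminant D = b^2 - 4ac = (0.171)^2 - 4*(-1.456)*1 = 0.029241 - (-5.824) = 5.853241.
D >= 0, so the roots are real: z = (-b +/- sqrt(D)) / (2a) = (-0.171 +/- 2.419347) / (-2.912).
  z_1 = (-0.171 + 2.419347) / (-2.912) = -0.7721,   |z_1| = 0.7721.
  z_2 = (-0.171 - 2.419347) / (-2.912) = 0.8895,   |z_2| = 0.8895.
Moduli of all roots: 0.7721, 0.8895.
All moduli strictly greater than 1? No.
Verdict: Not invertible.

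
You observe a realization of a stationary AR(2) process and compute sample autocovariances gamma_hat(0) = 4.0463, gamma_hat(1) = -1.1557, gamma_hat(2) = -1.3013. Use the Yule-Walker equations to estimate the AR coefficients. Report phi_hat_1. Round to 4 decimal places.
\hat\phi_{1} = -0.4110

The Yule-Walker equations for an AR(p) process read, in matrix form,
  Gamma_p phi = r_p,   with   (Gamma_p)_{ij} = gamma(|i - j|),
                       (r_p)_i = gamma(i),   i,j = 1..p.
Substitute the sample gammas (Toeplitz matrix and right-hand side of size 2):
  Gamma_p = [[4.0463, -1.1557], [-1.1557, 4.0463]]
  r_p     = [-1.1557, -1.3013]
Written out:
  4.0463 phi_1 - 1.1557 phi_2 = -1.1557
  -1.1557 phi_1 + 4.0463 phi_2 = -1.3013
Solve by Cramer's rule:
  det = gamma(0)^2 - gamma(1)^2 = (4.0463)^2 - (-1.1557)^2 = 16.37254369 - 1.33564249 = 15.0369012
  phi_hat_1 = [gamma(1) gamma(0) - gamma(1) gamma(2)] / det = [(-1.1557)(4.0463) - (-1.1557)(-1.3013)] / 15.0369012 = -6.18022132 / 15.0369012 = -0.411
  phi_hat_2 = [gamma(0) gamma(2) - gamma(1)^2] / det = [(4.0463)(-1.3013) - (-1.1557)^2] / 15.0369012 = -6.60109268 / 15.0369012 = -0.439
So phi_hat = [-0.4110, -0.4390].
Therefore phi_hat_1 = -0.4110.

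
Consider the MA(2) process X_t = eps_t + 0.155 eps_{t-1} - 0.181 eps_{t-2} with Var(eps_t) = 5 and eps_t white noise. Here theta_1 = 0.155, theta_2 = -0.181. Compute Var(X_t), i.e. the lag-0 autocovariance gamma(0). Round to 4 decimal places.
\gamma(0) = 5.2839

For an MA(q) process X_t = eps_t + sum_i theta_i eps_{t-i} with
Var(eps_t) = sigma^2, the variance is
  gamma(0) = sigma^2 * (1 + sum_i theta_i^2).
  sum_i theta_i^2 = (0.155)^2 + (-0.181)^2 = 0.024025 + 0.032761 = 0.056786.
  gamma(0) = 5 * (1 + 0.056786) = 5 * 1.056786 = 5.28393, which rounds to 5.2839.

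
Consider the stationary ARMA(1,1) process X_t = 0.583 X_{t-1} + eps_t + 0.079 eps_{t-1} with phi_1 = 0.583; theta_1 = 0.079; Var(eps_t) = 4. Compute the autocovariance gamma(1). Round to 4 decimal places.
\gamma(1) = 4.1962

Multiply the model equation by X_{t-k} and take expectations. With theta_0 = psi_0 = 1 and psi_j the MA(infinity) weights, this gives
  gamma(k) - sum_i phi_i gamma(k-i) = c_k,
  c_k = sigma^2 * sum_{j=k..q} theta_j psi_{j-k}   (c_k = 0 for k > q),
using gamma(-m) = gamma(m).
psi-weights needed (psi_j = theta_j + sum_i phi_i psi_{j-i}):
  psi_1 = theta_1 + phi_1 = 0.079 + (0.583) = 0.662
Right-hand sides:
  c_0 = sigma^2 (1 + theta_1 psi_1) = 4 * (1 + (0.079)(0.662)) = 4 * 1.052298 = 4.209192
  c_1 = sigma^2 theta_1 = 4 * (0.079) = 0.316
  c_2 = 0
Equations for k = 0 and k = 1 (AR order 1):
  gamma(0) = phi_1 gamma(1) + c_0
  gamma(1) = phi_1 gamma(0) + c_1
Substituting the second into the first: gamma(0) (1 - phi_1^2) = c_0 + phi_1 c_1, so
  gamma(0) = (c_0 + phi_1 c_1) / (1 - phi_1^2) = (4.209192 + (0.583)(0.316)) / (1 - (0.583)^2) = 4.39342 / 0.660111 = 6.655578.
  gamma(1) = phi_1 gamma(0) + c_1 = (0.583)(6.655578) + (0.316) = 4.196202.
Therefore gamma(1) = 4.1962 (to 4 decimal places).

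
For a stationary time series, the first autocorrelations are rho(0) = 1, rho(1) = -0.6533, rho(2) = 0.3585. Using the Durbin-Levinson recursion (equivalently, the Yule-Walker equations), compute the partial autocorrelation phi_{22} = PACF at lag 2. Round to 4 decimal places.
\phi_{22} = -0.1192

The PACF at lag k is phi_{kk}, the last component of the solution
to the Yule-Walker system G_k phi = r_k where
  (G_k)_{ij} = rho(|i - j|), (r_k)_i = rho(i), i,j = 1..k.
Equivalently, Durbin-Levinson gives phi_{kk} iteratively:
  phi_{11} = rho(1)
  phi_{kk} = [rho(k) - sum_{j=1..k-1} phi_{k-1,j} rho(k-j)]
            / [1 - sum_{j=1..k-1} phi_{k-1,j} rho(j)],
  phi_{k,j} = phi_{k-1,j} - phi_{kk} phi_{k-1,k-j},  j = 1..k-1.
Step k = 1:
  phi_11 = rho(1) = -0.6533.
Step k = 2:
  phi_22 = [rho(2) - phi_11 rho(1)] / [1 - phi_11 rho(1)] = [0.3585 - (-0.6533)(-0.6533)] / [1 - (-0.6533)(-0.6533)]
         = -0.06830089 / 0.57319911 = -0.1192.
Therefore phi_{22} = -0.1192.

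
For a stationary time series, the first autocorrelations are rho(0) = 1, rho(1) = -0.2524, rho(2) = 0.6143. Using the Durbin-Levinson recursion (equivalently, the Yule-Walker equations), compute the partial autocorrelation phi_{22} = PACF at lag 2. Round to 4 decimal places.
\phi_{22} = 0.5881

The PACF at lag k is phi_{kk}, the last component of the solution
to the Yule-Walker system G_k phi = r_k where
  (G_k)_{ij} = rho(|i - j|), (r_k)_i = rho(i), i,j = 1..k.
Equivalently, Durbin-Levinson gives phi_{kk} iteratively:
  phi_{11} = rho(1)
  phi_{kk} = [rho(k) - sum_{j=1..k-1} phi_{k-1,j} rho(k-j)]
            / [1 - sum_{j=1..k-1} phi_{k-1,j} rho(j)],
  phi_{k,j} = phi_{k-1,j} - phi_{kk} phi_{k-1,k-j},  j = 1..k-1.
Step k = 1:
  phi_11 = rho(1) = -0.2524.
Step k = 2:
  phi_22 = [rho(2) - phi_11 rho(1)] / [1 - phi_11 rho(1)] = [0.6143 - (-0.2524)(-0.2524)] / [1 - (-0.2524)(-0.2524)]
         = 0.55059424 / 0.93629424 = 0.5881.
Therefore phi_{22} = 0.5881.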